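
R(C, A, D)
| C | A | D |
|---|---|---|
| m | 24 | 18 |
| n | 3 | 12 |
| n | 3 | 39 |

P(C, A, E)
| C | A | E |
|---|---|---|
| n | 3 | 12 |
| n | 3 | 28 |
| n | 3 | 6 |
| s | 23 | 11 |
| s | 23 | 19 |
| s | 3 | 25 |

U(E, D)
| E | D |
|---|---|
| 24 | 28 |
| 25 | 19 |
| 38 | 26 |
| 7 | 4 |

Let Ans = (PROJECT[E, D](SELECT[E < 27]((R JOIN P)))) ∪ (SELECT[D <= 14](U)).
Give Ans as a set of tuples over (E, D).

{(12, 12), (12, 39), (6, 12), (6, 39), (7, 4)}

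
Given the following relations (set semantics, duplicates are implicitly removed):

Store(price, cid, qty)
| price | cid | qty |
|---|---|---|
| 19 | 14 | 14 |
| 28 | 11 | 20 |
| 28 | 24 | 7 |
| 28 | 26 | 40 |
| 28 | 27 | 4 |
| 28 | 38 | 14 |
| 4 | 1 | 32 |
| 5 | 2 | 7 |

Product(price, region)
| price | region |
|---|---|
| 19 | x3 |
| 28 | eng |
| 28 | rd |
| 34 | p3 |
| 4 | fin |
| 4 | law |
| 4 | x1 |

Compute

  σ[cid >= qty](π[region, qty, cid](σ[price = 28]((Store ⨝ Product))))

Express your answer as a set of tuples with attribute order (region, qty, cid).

{(eng, 14, 38), (eng, 4, 27), (eng, 7, 24), (rd, 14, 38), (rd, 4, 27), (rd, 7, 24)}

Joining Store and Product on price yields {(19, 14, 14, x3), (28, 11, 20, eng), (28, 11, 20, rd), (28, 24, 7, eng), (28, 24, 7, rd), (28, 26, 40, eng), (28, 26, 40, rd), (28, 27, 4, eng), (28, 27, 4, rd), (28, 38, 14, eng), (28, 38, 14, rd), (4, 1, 32, fin), (4, 1, 32, law), (4, 1, 32, x1)}.
Selection price = 28: {(28, 11, 20, eng), (28, 11, 20, rd), (28, 24, 7, eng), (28, 24, 7, rd), (28, 26, 40, eng), (28, 26, 40, rd), (28, 27, 4, eng), (28, 27, 4, rd), (28, 38, 14, eng), (28, 38, 14, rd)}
Projecting to region, qty, cid: {(eng, 14, 38), (eng, 20, 11), (eng, 4, 27), (eng, 40, 26), (eng, 7, 24), (rd, 14, 38), (rd, 20, 11), (rd, 4, 27), (rd, 40, 26), (rd, 7, 24)}
Selection cid >= qty: {(eng, 14, 38), (eng, 4, 27), (eng, 7, 24), (rd, 14, 38), (rd, 4, 27), (rd, 7, 24)}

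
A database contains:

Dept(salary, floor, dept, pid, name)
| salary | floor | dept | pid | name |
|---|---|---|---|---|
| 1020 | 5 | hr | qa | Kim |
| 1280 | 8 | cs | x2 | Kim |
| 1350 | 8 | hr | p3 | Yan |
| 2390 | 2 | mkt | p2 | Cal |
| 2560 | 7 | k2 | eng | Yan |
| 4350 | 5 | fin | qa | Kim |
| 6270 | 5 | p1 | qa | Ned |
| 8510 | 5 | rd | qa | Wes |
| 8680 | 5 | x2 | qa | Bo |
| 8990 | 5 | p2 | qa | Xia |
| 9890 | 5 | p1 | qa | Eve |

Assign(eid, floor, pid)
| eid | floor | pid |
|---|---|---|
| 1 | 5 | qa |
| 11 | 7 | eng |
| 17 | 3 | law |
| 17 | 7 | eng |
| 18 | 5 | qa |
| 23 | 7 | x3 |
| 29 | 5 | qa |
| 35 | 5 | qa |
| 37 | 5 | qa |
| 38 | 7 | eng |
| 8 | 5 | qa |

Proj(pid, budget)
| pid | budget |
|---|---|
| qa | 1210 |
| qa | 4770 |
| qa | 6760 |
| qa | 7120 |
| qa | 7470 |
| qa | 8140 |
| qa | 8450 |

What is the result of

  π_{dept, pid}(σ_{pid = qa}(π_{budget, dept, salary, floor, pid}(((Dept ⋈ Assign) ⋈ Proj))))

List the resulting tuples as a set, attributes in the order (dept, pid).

{(fin, qa), (hr, qa), (p1, qa), (p2, qa), (rd, qa), (x2, qa)}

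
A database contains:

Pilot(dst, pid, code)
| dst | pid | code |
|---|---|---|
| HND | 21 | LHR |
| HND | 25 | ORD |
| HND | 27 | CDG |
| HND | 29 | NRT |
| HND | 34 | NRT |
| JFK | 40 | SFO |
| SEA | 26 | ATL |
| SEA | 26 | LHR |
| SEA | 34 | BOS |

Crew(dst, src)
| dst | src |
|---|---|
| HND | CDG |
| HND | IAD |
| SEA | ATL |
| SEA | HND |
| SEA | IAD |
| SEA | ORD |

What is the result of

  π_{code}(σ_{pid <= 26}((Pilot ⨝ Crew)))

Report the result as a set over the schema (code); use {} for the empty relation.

Natural join on dst: {(HND, 21, LHR, CDG), (HND, 21, LHR, IAD), (HND, 25, ORD, CDG), (HND, 25, ORD, IAD), (HND, 27, CDG, CDG), (HND, 27, CDG, IAD), (HND, 29, NRT, CDG), (HND, 29, NRT, IAD), (HND, 34, NRT, CDG), (HND, 34, NRT, IAD), (SEA, 26, ATL, ATL), (SEA, 26, ATL, HND), (SEA, 26, ATL, IAD), (SEA, 26, ATL, ORD), (SEA, 26, LHR, ATL), (SEA, 26, LHR, HND), (SEA, 26, LHR, IAD), (SEA, 26, LHR, ORD), (SEA, 34, BOS, ATL), (SEA, 34, BOS, HND), (SEA, 34, BOS, IAD), (SEA, 34, BOS, ORD)}
Filtering on pid <= 26 leaves {(HND, 21, LHR, CDG), (HND, 21, LHR, IAD), (HND, 25, ORD, CDG), (HND, 25, ORD, IAD), (SEA, 26, ATL, ATL), (SEA, 26, ATL, HND), (SEA, 26, ATL, IAD), (SEA, 26, ATL, ORD), (SEA, 26, LHR, ATL), (SEA, 26, LHR, HND), (SEA, 26, LHR, IAD), (SEA, 26, LHR, ORD)}.
π[code]: project onto (code) (9 duplicate(s) eliminated) → {ATL, LHR, ORD}

{ATL, LHR, ORD}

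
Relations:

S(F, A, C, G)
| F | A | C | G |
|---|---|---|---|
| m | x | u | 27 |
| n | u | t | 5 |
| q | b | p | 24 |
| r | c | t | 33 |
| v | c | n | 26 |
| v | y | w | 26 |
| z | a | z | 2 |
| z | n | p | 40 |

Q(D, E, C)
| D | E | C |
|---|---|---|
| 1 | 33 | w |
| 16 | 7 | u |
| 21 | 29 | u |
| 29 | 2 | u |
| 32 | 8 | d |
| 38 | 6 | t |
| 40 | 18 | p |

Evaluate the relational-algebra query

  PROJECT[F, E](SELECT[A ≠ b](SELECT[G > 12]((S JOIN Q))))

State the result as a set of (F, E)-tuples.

{(m, 2), (m, 29), (m, 7), (r, 6), (v, 33), (z, 18)}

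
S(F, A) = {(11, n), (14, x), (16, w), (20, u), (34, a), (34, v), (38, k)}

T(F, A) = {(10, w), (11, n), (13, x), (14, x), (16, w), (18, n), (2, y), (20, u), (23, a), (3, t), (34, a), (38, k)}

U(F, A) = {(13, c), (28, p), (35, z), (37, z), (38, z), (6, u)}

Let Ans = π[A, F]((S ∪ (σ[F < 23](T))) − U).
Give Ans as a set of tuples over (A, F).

{(a, 34), (k, 38), (n, 11), (n, 18), (t, 3), (u, 20), (v, 34), (w, 10), (w, 16), (x, 13), (x, 14), (y, 2)}

Selection F < 23: {(10, w), (11, n), (13, x), (14, x), (16, w), (18, n), (2, y), (20, u), (3, t)}
Set union of the two operands is {(10, w), (11, n), (13, x), (14, x), (16, w), (18, n), (2, y), (20, u), (3, t), (34, a), (34, v), (38, k)}.
Set difference of the two operands is {(10, w), (11, n), (13, x), (14, x), (16, w), (18, n), (2, y), (20, u), (3, t), (34, a), (34, v), (38, k)}.
Keep only column(s) A, F: {(a, 34), (k, 38), (n, 11), (n, 18), (t, 3), (u, 20), (v, 34), (w, 10), (w, 16), (x, 13), (x, 14), (y, 2)}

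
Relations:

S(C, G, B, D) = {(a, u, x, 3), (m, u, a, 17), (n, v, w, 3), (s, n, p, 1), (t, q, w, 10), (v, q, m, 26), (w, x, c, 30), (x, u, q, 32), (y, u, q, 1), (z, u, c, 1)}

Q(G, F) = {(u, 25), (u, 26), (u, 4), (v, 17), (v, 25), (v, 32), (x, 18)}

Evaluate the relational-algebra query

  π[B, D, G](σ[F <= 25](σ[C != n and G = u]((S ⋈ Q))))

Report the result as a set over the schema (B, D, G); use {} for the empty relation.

Natural join on G: {(a, u, x, 3, 25), (a, u, x, 3, 26), (a, u, x, 3, 4), (m, u, a, 17, 25), (m, u, a, 17, 26), (m, u, a, 17, 4), (n, v, w, 3, 17), (n, v, w, 3, 25), (n, v, w, 3, 32), (w, x, c, 30, 18), (x, u, q, 32, 25), (x, u, q, 32, 26), (x, u, q, 32, 4), (y, u, q, 1, 25), (y, u, q, 1, 26), (y, u, q, 1, 4), (z, u, c, 1, 25), (z, u, c, 1, 26), (z, u, c, 1, 4)}
Selection C != n and G = u: {(a, u, x, 3, 25), (a, u, x, 3, 26), (a, u, x, 3, 4), (m, u, a, 17, 25), (m, u, a, 17, 26), (m, u, a, 17, 4), (x, u, q, 32, 25), (x, u, q, 32, 26), (x, u, q, 32, 4), (y, u, q, 1, 25), (y, u, q, 1, 26), (y, u, q, 1, 4), (z, u, c, 1, 25), (z, u, c, 1, 26), (z, u, c, 1, 4)}
Selection F <= 25: {(a, u, x, 3, 25), (a, u, x, 3, 4), (m, u, a, 17, 25), (m, u, a, 17, 4), (x, u, q, 32, 25), (x, u, q, 32, 4), (y, u, q, 1, 25), (y, u, q, 1, 4), (z, u, c, 1, 25), (z, u, c, 1, 4)}
Keep only column(s) B, D, G (5 duplicate(s) eliminated): {(a, 17, u), (c, 1, u), (q, 1, u), (q, 32, u), (x, 3, u)}

{(a, 17, u), (c, 1, u), (q, 1, u), (q, 32, u), (x, 3, u)}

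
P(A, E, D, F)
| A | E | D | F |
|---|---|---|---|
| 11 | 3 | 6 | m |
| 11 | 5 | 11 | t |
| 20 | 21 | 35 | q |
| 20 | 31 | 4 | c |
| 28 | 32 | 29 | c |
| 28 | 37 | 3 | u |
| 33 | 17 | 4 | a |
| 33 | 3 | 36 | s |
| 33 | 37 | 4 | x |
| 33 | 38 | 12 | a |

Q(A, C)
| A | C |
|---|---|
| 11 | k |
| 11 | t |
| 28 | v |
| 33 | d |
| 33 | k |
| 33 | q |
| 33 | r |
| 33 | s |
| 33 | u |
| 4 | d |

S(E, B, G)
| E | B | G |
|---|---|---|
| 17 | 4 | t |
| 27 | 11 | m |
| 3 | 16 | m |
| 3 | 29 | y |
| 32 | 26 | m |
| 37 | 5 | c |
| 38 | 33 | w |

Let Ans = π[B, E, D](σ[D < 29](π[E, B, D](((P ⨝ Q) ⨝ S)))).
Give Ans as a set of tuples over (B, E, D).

{(16, 3, 6), (29, 3, 6), (33, 38, 12), (4, 17, 4), (5, 37, 3), (5, 37, 4)}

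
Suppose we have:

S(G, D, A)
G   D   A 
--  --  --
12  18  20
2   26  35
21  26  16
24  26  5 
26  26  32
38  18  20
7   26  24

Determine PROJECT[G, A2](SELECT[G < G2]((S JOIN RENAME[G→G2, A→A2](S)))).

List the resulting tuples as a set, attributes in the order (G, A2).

{(12, 20), (2, 16), (2, 24), (2, 32), (2, 5), (21, 32), (21, 5), (24, 32), (7, 16), (7, 32), (7, 5)}

ρ[G→G2, A→A2]: schema becomes (G2, D, A2); tuples unchanged.
Natural join on D: {(12, 18, 20, 12, 20), (12, 18, 20, 38, 20), (2, 26, 35, 2, 35), (2, 26, 35, 21, 16), (2, 26, 35, 24, 5), (2, 26, 35, 26, 32), (2, 26, 35, 7, 24), (21, 26, 16, 2, 35), (21, 26, 16, 21, 16), (21, 26, 16, 24, 5), (21, 26, 16, 26, 32), (21, 26, 16, 7, 24), (24, 26, 5, 2, 35), (24, 26, 5, 21, 16), (24, 26, 5, 24, 5), (24, 26, 5, 26, 32), (24, 26, 5, 7, 24), (26, 26, 32, 2, 35), (26, 26, 32, 21, 16), (26, 26, 32, 24, 5), (26, 26, 32, 26, 32), (26, 26, 32, 7, 24), (38, 18, 20, 12, 20), (38, 18, 20, 38, 20), (7, 26, 24, 2, 35), (7, 26, 24, 21, 16), (7, 26, 24, 24, 5), (7, 26, 24, 26, 32), (7, 26, 24, 7, 24)}
Apply σ_{G < G2}; surviving tuples: {(12, 18, 20, 38, 20), (2, 26, 35, 21, 16), (2, 26, 35, 24, 5), (2, 26, 35, 26, 32), (2, 26, 35, 7, 24), (21, 26, 16, 24, 5), (21, 26, 16, 26, 32), (24, 26, 5, 26, 32), (7, 26, 24, 21, 16), (7, 26, 24, 24, 5), (7, 26, 24, 26, 32)}
Keep only column(s) G, A2: {(12, 20), (2, 16), (2, 24), (2, 32), (2, 5), (21, 32), (21, 5), (24, 32), (7, 16), (7, 32), (7, 5)}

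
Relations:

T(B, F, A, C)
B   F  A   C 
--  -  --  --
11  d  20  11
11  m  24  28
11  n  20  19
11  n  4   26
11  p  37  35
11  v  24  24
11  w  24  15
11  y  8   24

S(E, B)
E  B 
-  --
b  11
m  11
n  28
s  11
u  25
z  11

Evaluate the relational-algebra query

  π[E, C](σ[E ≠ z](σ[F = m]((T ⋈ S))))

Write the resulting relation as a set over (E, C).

Natural join on B: {(11, d, 20, 11, b), (11, d, 20, 11, m), (11, d, 20, 11, s), (11, d, 20, 11, z), (11, m, 24, 28, b), (11, m, 24, 28, m), (11, m, 24, 28, s), (11, m, 24, 28, z), (11, n, 20, 19, b), (11, n, 20, 19, m), (11, n, 20, 19, s), (11, n, 20, 19, z), (11, n, 4, 26, b), (11, n, 4, 26, m), (11, n, 4, 26, s), (11, n, 4, 26, z), (11, p, 37, 35, b), (11, p, 37, 35, m), (11, p, 37, 35, s), (11, p, 37, 35, z), (11, v, 24, 24, b), (11, v, 24, 24, m), (11, v, 24, 24, s), (11, v, 24, 24, z), (11, w, 24, 15, b), (11, w, 24, 15, m), (11, w, 24, 15, s), (11, w, 24, 15, z), (11, y, 8, 24, b), (11, y, 8, 24, m), (11, y, 8, 24, s), (11, y, 8, 24, z)}
Filtering on F = m leaves {(11, m, 24, 28, b), (11, m, 24, 28, m), (11, m, 24, 28, s), (11, m, 24, 28, z)}.
Filtering on E ≠ z leaves {(11, m, 24, 28, b), (11, m, 24, 28, m), (11, m, 24, 28, s)}.
Projecting to E, C: {(b, 28), (m, 28), (s, 28)}

{(b, 28), (m, 28), (s, 28)}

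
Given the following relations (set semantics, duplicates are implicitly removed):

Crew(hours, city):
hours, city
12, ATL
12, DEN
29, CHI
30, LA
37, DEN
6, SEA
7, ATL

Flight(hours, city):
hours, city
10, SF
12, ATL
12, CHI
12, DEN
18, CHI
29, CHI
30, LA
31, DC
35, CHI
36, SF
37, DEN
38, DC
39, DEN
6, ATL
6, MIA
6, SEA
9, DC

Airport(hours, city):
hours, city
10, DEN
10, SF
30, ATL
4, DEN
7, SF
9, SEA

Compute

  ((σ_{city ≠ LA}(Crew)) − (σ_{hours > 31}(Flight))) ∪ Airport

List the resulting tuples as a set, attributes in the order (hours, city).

{(10, DEN), (10, SF), (12, ATL), (12, DEN), (29, CHI), (30, ATL), (4, DEN), (6, SEA), (7, ATL), (7, SF), (9, SEA)}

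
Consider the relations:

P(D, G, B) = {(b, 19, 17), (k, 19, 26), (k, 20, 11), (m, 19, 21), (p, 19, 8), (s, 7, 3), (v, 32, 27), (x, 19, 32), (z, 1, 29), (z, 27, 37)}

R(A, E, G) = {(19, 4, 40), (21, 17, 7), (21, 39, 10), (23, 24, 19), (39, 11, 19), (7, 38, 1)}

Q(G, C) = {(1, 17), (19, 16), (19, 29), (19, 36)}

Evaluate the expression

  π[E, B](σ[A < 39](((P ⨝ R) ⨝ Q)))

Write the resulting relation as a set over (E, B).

Natural join on G: {(b, 19, 17, 23, 24), (b, 19, 17, 39, 11), (k, 19, 26, 23, 24), (k, 19, 26, 39, 11), (m, 19, 21, 23, 24), (m, 19, 21, 39, 11), (p, 19, 8, 23, 24), (p, 19, 8, 39, 11), (s, 7, 3, 21, 17), (x, 19, 32, 23, 24), (x, 19, 32, 39, 11), (z, 1, 29, 7, 38)}
Natural join on G: {(b, 19, 17, 23, 24, 16), (b, 19, 17, 23, 24, 29), (b, 19, 17, 23, 24, 36), (b, 19, 17, 39, 11, 16), (b, 19, 17, 39, 11, 29), (b, 19, 17, 39, 11, 36), (k, 19, 26, 23, 24, 16), (k, 19, 26, 23, 24, 29), (k, 19, 26, 23, 24, 36), (k, 19, 26, 39, 11, 16), (k, 19, 26, 39, 11, 29), (k, 19, 26, 39, 11, 36), (m, 19, 21, 23, 24, 16), (m, 19, 21, 23, 24, 29), (m, 19, 21, 23, 24, 36), (m, 19, 21, 39, 11, 16), (m, 19, 21, 39, 11, 29), (m, 19, 21, 39, 11, 36), (p, 19, 8, 23, 24, 16), (p, 19, 8, 23, 24, 29), (p, 19, 8, 23, 24, 36), (p, 19, 8, 39, 11, 16), (p, 19, 8, 39, 11, 29), (p, 19, 8, 39, 11, 36), (x, 19, 32, 23, 24, 16), (x, 19, 32, 23, 24, 29), (x, 19, 32, 23, 24, 36), (x, 19, 32, 39, 11, 16), (x, 19, 32, 39, 11, 29), (x, 19, 32, 39, 11, 36), (z, 1, 29, 7, 38, 17)}
Apply σ_{A < 39}; surviving tuples: {(b, 19, 17, 23, 24, 16), (b, 19, 17, 23, 24, 29), (b, 19, 17, 23, 24, 36), (k, 19, 26, 23, 24, 16), (k, 19, 26, 23, 24, 29), (k, 19, 26, 23, 24, 36), (m, 19, 21, 23, 24, 16), (m, 19, 21, 23, 24, 29), (m, 19, 21, 23, 24, 36), (p, 19, 8, 23, 24, 16), (p, 19, 8, 23, 24, 29), (p, 19, 8, 23, 24, 36), (x, 19, 32, 23, 24, 16), (x, 19, 32, 23, 24, 29), (x, 19, 32, 23, 24, 36), (z, 1, 29, 7, 38, 17)}
Projecting to E, B (10 duplicate(s) eliminated): {(24, 17), (24, 21), (24, 26), (24, 32), (24, 8), (38, 29)}

{(24, 17), (24, 21), (24, 26), (24, 32), (24, 8), (38, 29)}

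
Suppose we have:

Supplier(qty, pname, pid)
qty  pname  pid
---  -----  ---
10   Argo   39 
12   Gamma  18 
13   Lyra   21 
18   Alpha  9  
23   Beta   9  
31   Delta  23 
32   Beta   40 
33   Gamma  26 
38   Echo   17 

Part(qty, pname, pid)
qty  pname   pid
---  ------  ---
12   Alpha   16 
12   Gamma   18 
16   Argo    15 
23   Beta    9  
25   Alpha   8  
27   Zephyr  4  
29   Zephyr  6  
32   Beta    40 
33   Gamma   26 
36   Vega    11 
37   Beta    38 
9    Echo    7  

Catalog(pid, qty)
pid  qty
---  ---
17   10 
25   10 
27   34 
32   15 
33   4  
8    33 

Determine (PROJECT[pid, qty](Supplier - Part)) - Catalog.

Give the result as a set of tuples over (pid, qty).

{(17, 38), (21, 13), (23, 31), (39, 10), (9, 18)}

Difference: {(10, Argo, 39), (12, Gamma, 18), (13, Lyra, 21), (18, Alpha, 9), (23, Beta, 9), (31, Delta, 23), (32, Beta, 40), (33, Gamma, 26), (38, Echo, 17)} with {(12, Alpha, 16), (12, Gamma, 18), (16, Argo, 15), (23, Beta, 9), (25, Alpha, 8), (27, Zephyr, 4), (29, Zephyr, 6), (32, Beta, 40), (33, Gamma, 26), (36, Vega, 11), (37, Beta, 38), (9, Echo, 7)} → {(10, Argo, 39), (13, Lyra, 21), (18, Alpha, 9), (31, Delta, 23), (38, Echo, 17)}
π[pid, qty]: project onto (pid, qty) → {(17, 38), (21, 13), (23, 31), (39, 10), (9, 18)}
Difference: {(17, 38), (21, 13), (23, 31), (39, 10), (9, 18)} with {(17, 10), (25, 10), (27, 34), (32, 15), (33, 4), (8, 33)} → {(17, 38), (21, 13), (23, 31), (39, 10), (9, 18)}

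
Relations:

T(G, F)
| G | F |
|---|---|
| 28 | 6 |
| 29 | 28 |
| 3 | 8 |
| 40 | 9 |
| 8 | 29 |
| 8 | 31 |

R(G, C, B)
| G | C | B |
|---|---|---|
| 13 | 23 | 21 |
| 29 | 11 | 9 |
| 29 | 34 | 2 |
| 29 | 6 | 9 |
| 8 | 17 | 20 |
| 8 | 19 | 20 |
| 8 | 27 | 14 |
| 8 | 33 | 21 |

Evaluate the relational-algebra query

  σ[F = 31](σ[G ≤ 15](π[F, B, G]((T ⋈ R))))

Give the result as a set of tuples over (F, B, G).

{(31, 14, 8), (31, 20, 8), (31, 21, 8)}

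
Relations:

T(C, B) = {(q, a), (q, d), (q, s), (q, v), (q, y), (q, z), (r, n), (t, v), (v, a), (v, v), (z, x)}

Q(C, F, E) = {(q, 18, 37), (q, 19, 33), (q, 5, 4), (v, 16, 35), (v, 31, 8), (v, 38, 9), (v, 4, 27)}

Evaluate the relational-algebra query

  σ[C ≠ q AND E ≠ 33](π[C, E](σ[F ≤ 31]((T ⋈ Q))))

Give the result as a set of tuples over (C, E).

Natural join on C: {(q, a, 18, 37), (q, a, 19, 33), (q, a, 5, 4), (q, d, 18, 37), (q, d, 19, 33), (q, d, 5, 4), (q, s, 18, 37), (q, s, 19, 33), (q, s, 5, 4), (q, v, 18, 37), (q, v, 19, 33), (q, v, 5, 4), (q, y, 18, 37), (q, y, 19, 33), (q, y, 5, 4), (q, z, 18, 37), (q, z, 19, 33), (q, z, 5, 4), (v, a, 16, 35), (v, a, 31, 8), (v, a, 38, 9), (v, a, 4, 27), (v, v, 16, 35), (v, v, 31, 8), (v, v, 38, 9), (v, v, 4, 27)}
Filtering on F ≤ 31 leaves {(q, a, 18, 37), (q, a, 19, 33), (q, a, 5, 4), (q, d, 18, 37), (q, d, 19, 33), (q, d, 5, 4), (q, s, 18, 37), (q, s, 19, 33), (q, s, 5, 4), (q, v, 18, 37), (q, v, 19, 33), (q, v, 5, 4), (q, y, 18, 37), (q, y, 19, 33), (q, y, 5, 4), (q, z, 18, 37), (q, z, 19, 33), (q, z, 5, 4), (v, a, 16, 35), (v, a, 31, 8), (v, a, 4, 27), (v, v, 16, 35), (v, v, 31, 8), (v, v, 4, 27)}.
Keep only column(s) C, E (18 duplicate(s) eliminated): {(q, 33), (q, 37), (q, 4), (v, 27), (v, 35), (v, 8)}
Filtering on C ≠ q AND E ≠ 33 leaves {(v, 27), (v, 35), (v, 8)}.

{(v, 27), (v, 35), (v, 8)}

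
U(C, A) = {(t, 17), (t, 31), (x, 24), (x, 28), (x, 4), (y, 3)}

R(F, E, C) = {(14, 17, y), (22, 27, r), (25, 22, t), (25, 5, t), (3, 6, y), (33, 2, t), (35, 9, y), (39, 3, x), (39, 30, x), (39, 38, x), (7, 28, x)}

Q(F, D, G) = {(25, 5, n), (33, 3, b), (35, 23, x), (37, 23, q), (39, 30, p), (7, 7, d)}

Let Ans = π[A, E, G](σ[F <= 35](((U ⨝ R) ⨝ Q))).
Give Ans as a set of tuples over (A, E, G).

{(17, 2, b), (17, 22, n), (17, 5, n), (24, 28, d), (28, 28, d), (3, 9, x), (31, 2, b), (31, 22, n), (31, 5, n), (4, 28, d)}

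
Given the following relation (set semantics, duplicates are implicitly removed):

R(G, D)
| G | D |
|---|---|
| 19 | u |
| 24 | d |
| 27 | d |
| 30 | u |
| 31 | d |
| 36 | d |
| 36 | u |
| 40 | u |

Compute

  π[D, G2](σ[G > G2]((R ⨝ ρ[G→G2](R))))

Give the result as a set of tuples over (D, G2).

{(d, 24), (d, 27), (d, 31), (u, 19), (u, 30), (u, 36)}

ρ[G→G2]: schema becomes (G2, D); tuples unchanged.
Joining R and ρ[G→G2](R) on D yields {(19, u, 19), (19, u, 30), (19, u, 36), (19, u, 40), (24, d, 24), (24, d, 27), (24, d, 31), (24, d, 36), (27, d, 24), (27, d, 27), (27, d, 31), (27, d, 36), (30, u, 19), (30, u, 30), (30, u, 36), (30, u, 40), (31, d, 24), (31, d, 27), (31, d, 31), (31, d, 36), (36, d, 24), (36, d, 27), (36, d, 31), (36, d, 36), (36, u, 19), (36, u, 30), (36, u, 36), (36, u, 40), (40, u, 19), (40, u, 30), (40, u, 36), (40, u, 40)}.
σ[G > G2]: keep tuples satisfying G > G2 → {(27, d, 24), (30, u, 19), (31, d, 24), (31, d, 27), (36, d, 24), (36, d, 27), (36, d, 31), (36, u, 19), (36, u, 30), (40, u, 19), (40, u, 30), (40, u, 36)}
π_{D, G2} gives {(d, 24), (d, 27), (d, 31), (u, 19), (u, 30), (u, 36)} (6 duplicate(s) eliminated).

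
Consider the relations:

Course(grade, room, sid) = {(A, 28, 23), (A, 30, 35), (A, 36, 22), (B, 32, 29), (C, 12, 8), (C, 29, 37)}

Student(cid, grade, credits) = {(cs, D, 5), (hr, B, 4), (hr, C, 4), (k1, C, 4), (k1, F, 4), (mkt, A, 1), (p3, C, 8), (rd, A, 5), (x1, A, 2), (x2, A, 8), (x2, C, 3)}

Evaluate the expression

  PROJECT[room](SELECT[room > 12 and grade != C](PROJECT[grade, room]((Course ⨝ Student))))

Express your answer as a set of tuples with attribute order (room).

Natural join on grade: {(A, 28, 23, mkt, 1), (A, 28, 23, rd, 5), (A, 28, 23, x1, 2), (A, 28, 23, x2, 8), (A, 30, 35, mkt, 1), (A, 30, 35, rd, 5), (A, 30, 35, x1, 2), (A, 30, 35, x2, 8), (A, 36, 22, mkt, 1), (A, 36, 22, rd, 5), (A, 36, 22, x1, 2), (A, 36, 22, x2, 8), (B, 32, 29, hr, 4), (C, 12, 8, hr, 4), (C, 12, 8, k1, 4), (C, 12, 8, p3, 8), (C, 12, 8, x2, 3), (C, 29, 37, hr, 4), (C, 29, 37, k1, 4), (C, 29, 37, p3, 8), (C, 29, 37, x2, 3)}
Keep only column(s) grade, room (15 duplicate(s) eliminated): {(A, 28), (A, 30), (A, 36), (B, 32), (C, 12), (C, 29)}
Filtering on room > 12 and grade != C leaves {(A, 28), (A, 30), (A, 36), (B, 32)}.
Keep only column(s) room: {28, 30, 32, 36}

{28, 30, 32, 36}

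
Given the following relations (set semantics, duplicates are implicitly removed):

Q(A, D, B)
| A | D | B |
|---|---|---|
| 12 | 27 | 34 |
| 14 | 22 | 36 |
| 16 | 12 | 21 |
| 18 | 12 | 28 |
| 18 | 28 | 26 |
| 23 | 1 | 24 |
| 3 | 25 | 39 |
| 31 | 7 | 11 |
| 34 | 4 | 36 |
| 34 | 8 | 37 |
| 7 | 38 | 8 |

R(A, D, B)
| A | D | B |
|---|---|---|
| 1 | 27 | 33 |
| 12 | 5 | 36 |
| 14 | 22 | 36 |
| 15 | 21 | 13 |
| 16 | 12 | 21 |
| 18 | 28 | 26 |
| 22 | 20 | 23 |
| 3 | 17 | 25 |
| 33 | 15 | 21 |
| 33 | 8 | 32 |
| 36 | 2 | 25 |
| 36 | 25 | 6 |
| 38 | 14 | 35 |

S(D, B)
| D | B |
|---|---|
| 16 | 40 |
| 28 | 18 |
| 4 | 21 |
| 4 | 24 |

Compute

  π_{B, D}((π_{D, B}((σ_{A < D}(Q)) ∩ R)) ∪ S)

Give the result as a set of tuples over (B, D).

Filtering on A < D leaves {(12, 27, 34), (14, 22, 36), (18, 28, 26), (3, 25, 39), (7, 38, 8)}.
Taking the intersection: {(14, 22, 36), (18, 28, 26)}
Projecting to D, B: {(22, 36), (28, 26)}
Taking the union: {(16, 40), (22, 36), (28, 18), (28, 26), (4, 21), (4, 24)}
Projecting to B, D: {(18, 28), (21, 4), (24, 4), (26, 28), (36, 22), (40, 16)}

{(18, 28), (21, 4), (24, 4), (26, 28), (36, 22), (40, 16)}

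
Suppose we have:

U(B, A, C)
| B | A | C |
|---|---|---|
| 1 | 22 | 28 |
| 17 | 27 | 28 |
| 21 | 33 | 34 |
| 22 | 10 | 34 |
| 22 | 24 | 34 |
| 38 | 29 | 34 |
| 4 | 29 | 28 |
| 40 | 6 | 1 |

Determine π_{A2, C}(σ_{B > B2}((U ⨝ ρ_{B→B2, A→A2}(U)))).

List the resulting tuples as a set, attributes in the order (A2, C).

ρ[B→B2, A→A2]: schema becomes (B2, A2, C); tuples unchanged.
Joining U and ρ_{B→B2, A→A2}(U) on C yields {(1, 22, 28, 1, 22), (1, 22, 28, 17, 27), (1, 22, 28, 4, 29), (17, 27, 28, 1, 22), (17, 27, 28, 17, 27), (17, 27, 28, 4, 29), (21, 33, 34, 21, 33), (21, 33, 34, 22, 10), (21, 33, 34, 22, 24), (21, 33, 34, 38, 29), (22, 10, 34, 21, 33), (22, 10, 34, 22, 10), (22, 10, 34, 22, 24), (22, 10, 34, 38, 29), (22, 24, 34, 21, 33), (22, 24, 34, 22, 10), (22, 24, 34, 22, 24), (22, 24, 34, 38, 29), (38, 29, 34, 21, 33), (38, 29, 34, 22, 10), (38, 29, 34, 22, 24), (38, 29, 34, 38, 29), (4, 29, 28, 1, 22), (4, 29, 28, 17, 27), (4, 29, 28, 4, 29), (40, 6, 1, 40, 6)}.
σ[B > B2]: keep tuples satisfying B > B2 → {(17, 27, 28, 1, 22), (17, 27, 28, 4, 29), (22, 10, 34, 21, 33), (22, 24, 34, 21, 33), (38, 29, 34, 21, 33), (38, 29, 34, 22, 10), (38, 29, 34, 22, 24), (4, 29, 28, 1, 22)}
π_{A2, C} gives {(10, 34), (22, 28), (24, 34), (29, 28), (33, 34)} (3 duplicate(s) eliminated).

{(10, 34), (22, 28), (24, 34), (29, 28), (33, 34)}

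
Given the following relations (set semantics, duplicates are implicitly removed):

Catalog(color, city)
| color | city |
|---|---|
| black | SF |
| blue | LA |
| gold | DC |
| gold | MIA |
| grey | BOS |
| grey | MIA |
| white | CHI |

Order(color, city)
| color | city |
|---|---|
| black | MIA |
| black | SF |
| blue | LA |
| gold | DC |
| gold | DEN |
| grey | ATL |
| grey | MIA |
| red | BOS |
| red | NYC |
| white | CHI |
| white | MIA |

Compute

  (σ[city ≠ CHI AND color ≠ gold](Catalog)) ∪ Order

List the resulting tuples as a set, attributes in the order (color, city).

{(black, MIA), (black, SF), (blue, LA), (gold, DC), (gold, DEN), (grey, ATL), (grey, BOS), (grey, MIA), (red, BOS), (red, NYC), (white, CHI), (white, MIA)}

Selection city ≠ CHI AND color ≠ gold: {(black, SF), (blue, LA), (grey, BOS), (grey, MIA)}
Taking the union: {(black, MIA), (black, SF), (blue, LA), (gold, DC), (gold, DEN), (grey, ATL), (grey, BOS), (grey, MIA), (red, BOS), (red, NYC), (white, CHI), (white, MIA)}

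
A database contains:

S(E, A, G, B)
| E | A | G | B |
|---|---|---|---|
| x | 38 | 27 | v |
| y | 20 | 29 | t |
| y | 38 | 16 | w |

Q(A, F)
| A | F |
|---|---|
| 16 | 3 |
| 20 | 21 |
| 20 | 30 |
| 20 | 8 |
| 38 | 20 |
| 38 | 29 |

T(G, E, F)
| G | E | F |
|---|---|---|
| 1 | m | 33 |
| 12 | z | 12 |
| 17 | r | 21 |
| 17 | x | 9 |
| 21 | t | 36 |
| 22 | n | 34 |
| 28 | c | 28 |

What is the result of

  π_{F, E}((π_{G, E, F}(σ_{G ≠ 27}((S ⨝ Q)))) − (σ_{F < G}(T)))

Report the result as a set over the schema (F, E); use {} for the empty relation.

{(20, y), (21, y), (29, y), (30, y), (8, y)}

Natural join on A: {(x, 38, 27, v, 20), (x, 38, 27, v, 29), (y, 20, 29, t, 21), (y, 20, 29, t, 30), (y, 20, 29, t, 8), (y, 38, 16, w, 20), (y, 38, 16, w, 29)}
σ[G ≠ 27]: keep tuples satisfying G ≠ 27 → {(y, 20, 29, t, 21), (y, 20, 29, t, 30), (y, 20, 29, t, 8), (y, 38, 16, w, 20), (y, 38, 16, w, 29)}
Keep only column(s) G, E, F: {(16, y, 20), (16, y, 29), (29, y, 21), (29, y, 30), (29, y, 8)}
σ[F < G]: keep tuples satisfying F < G → {(17, x, 9)}
Difference: {(16, y, 20), (16, y, 29), (29, y, 21), (29, y, 30), (29, y, 8)} with {(17, x, 9)} → {(16, y, 20), (16, y, 29), (29, y, 21), (29, y, 30), (29, y, 8)}
Keep only column(s) F, E: {(20, y), (21, y), (29, y), (30, y), (8, y)}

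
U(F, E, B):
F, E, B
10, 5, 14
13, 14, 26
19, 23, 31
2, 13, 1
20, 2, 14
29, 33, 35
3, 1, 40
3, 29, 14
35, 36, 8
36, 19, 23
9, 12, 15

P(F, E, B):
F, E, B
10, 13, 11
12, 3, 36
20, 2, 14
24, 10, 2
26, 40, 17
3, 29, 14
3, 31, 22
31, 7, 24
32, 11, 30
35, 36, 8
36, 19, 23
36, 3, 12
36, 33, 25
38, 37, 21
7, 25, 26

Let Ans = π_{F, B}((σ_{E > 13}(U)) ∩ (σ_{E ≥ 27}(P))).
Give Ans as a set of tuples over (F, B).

{(3, 14), (35, 8)}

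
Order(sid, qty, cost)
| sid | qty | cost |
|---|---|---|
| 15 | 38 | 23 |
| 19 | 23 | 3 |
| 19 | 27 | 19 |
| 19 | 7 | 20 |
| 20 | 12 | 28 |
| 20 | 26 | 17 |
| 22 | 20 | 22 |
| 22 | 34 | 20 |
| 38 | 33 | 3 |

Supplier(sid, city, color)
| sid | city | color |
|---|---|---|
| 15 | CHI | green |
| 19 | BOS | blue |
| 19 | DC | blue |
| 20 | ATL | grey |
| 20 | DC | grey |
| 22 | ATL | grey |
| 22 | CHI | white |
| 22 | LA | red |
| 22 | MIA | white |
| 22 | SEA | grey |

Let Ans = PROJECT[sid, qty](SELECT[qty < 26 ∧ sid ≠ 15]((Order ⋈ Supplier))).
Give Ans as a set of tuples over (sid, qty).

{(19, 23), (19, 7), (20, 12), (22, 20)}

Natural join on sid: {(15, 38, 23, CHI, green), (19, 23, 3, BOS, blue), (19, 23, 3, DC, blue), (19, 27, 19, BOS, blue), (19, 27, 19, DC, blue), (19, 7, 20, BOS, blue), (19, 7, 20, DC, blue), (20, 12, 28, ATL, grey), (20, 12, 28, DC, grey), (20, 26, 17, ATL, grey), (20, 26, 17, DC, grey), (22, 20, 22, ATL, grey), (22, 20, 22, CHI, white), (22, 20, 22, LA, red), (22, 20, 22, MIA, white), (22, 20, 22, SEA, grey), (22, 34, 20, ATL, grey), (22, 34, 20, CHI, white), (22, 34, 20, LA, red), (22, 34, 20, MIA, white), (22, 34, 20, SEA, grey)}
σ[qty < 26 ∧ sid ≠ 15]: keep tuples satisfying qty < 26 ∧ sid ≠ 15 → {(19, 23, 3, BOS, blue), (19, 23, 3, DC, blue), (19, 7, 20, BOS, blue), (19, 7, 20, DC, blue), (20, 12, 28, ATL, grey), (20, 12, 28, DC, grey), (22, 20, 22, ATL, grey), (22, 20, 22, CHI, white), (22, 20, 22, LA, red), (22, 20, 22, MIA, white), (22, 20, 22, SEA, grey)}
Projecting to sid, qty (7 duplicate(s) eliminated): {(19, 23), (19, 7), (20, 12), (22, 20)}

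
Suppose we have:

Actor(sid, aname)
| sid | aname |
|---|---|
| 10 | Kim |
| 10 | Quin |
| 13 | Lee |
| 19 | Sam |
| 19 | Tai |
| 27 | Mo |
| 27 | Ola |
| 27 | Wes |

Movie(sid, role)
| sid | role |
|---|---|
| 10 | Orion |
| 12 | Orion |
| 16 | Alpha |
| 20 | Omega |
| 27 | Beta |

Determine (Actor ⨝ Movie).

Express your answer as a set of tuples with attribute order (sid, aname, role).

{(10, Kim, Orion), (10, Quin, Orion), (27, Mo, Beta), (27, Ola, Beta), (27, Wes, Beta)}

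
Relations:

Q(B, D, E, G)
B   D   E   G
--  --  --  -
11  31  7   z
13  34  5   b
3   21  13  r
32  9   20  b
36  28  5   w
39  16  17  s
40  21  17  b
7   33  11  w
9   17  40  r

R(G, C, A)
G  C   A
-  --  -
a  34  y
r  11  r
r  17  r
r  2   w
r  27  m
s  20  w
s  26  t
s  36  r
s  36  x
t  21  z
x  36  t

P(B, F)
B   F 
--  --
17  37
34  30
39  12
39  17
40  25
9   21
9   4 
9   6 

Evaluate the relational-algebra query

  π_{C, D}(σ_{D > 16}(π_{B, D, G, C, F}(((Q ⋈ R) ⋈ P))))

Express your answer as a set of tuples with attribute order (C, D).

{(11, 17), (17, 17), (2, 17), (27, 17)}

Natural join on G: {(3, 21, 13, r, 11, r), (3, 21, 13, r, 17, r), (3, 21, 13, r, 2, w), (3, 21, 13, r, 27, m), (39, 16, 17, s, 20, w), (39, 16, 17, s, 26, t), (39, 16, 17, s, 36, r), (39, 16, 17, s, 36, x), (9, 17, 40, r, 11, r), (9, 17, 40, r, 17, r), (9, 17, 40, r, 2, w), (9, 17, 40, r, 27, m)}
Natural join on B: {(39, 16, 17, s, 20, w, 12), (39, 16, 17, s, 20, w, 17), (39, 16, 17, s, 26, t, 12), (39, 16, 17, s, 26, t, 17), (39, 16, 17, s, 36, r, 12), (39, 16, 17, s, 36, r, 17), (39, 16, 17, s, 36, x, 12), (39, 16, 17, s, 36, x, 17), (9, 17, 40, r, 11, r, 21), (9, 17, 40, r, 11, r, 4), (9, 17, 40, r, 11, r, 6), (9, 17, 40, r, 17, r, 21), (9, 17, 40, r, 17, r, 4), (9, 17, 40, r, 17, r, 6), (9, 17, 40, r, 2, w, 21), (9, 17, 40, r, 2, w, 4), (9, 17, 40, r, 2, w, 6), (9, 17, 40, r, 27, m, 21), (9, 17, 40, r, 27, m, 4), (9, 17, 40, r, 27, m, 6)}
Projecting to B, D, G, C, F (2 duplicate(s) eliminated): {(39, 16, s, 20, 12), (39, 16, s, 20, 17), (39, 16, s, 26, 12), (39, 16, s, 26, 17), (39, 16, s, 36, 12), (39, 16, s, 36, 17), (9, 17, r, 11, 21), (9, 17, r, 11, 4), (9, 17, r, 11, 6), (9, 17, r, 17, 21), (9, 17, r, 17, 4), (9, 17, r, 17, 6), (9, 17, r, 2, 21), (9, 17, r, 2, 4), (9, 17, r, 2, 6), (9, 17, r, 27, 21), (9, 17, r, 27, 4), (9, 17, r, 27, 6)}
Apply σ_{D > 16}; surviving tuples: {(9, 17, r, 11, 21), (9, 17, r, 11, 4), (9, 17, r, 11, 6), (9, 17, r, 17, 21), (9, 17, r, 17, 4), (9, 17, r, 17, 6), (9, 17, r, 2, 21), (9, 17, r, 2, 4), (9, 17, r, 2, 6), (9, 17, r, 27, 21), (9, 17, r, 27, 4), (9, 17, r, 27, 6)}
Projecting to C, D (8 duplicate(s) eliminated): {(11, 17), (17, 17), (2, 17), (27, 17)}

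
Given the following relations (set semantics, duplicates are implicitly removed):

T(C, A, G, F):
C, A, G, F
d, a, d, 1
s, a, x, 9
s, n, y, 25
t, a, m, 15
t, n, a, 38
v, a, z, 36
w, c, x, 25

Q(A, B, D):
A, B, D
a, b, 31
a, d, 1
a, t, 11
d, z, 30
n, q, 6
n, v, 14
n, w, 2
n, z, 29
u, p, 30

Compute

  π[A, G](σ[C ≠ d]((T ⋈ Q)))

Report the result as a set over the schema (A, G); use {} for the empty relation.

{(a, m), (a, x), (a, z), (n, a), (n, y)}

T ⋈ Q (natural join on A): {(d, a, d, 1, b, 31), (d, a, d, 1, d, 1), (d, a, d, 1, t, 11), (s, a, x, 9, b, 31), (s, a, x, 9, d, 1), (s, a, x, 9, t, 11), (s, n, y, 25, q, 6), (s, n, y, 25, v, 14), (s, n, y, 25, w, 2), (s, n, y, 25, z, 29), (t, a, m, 15, b, 31), (t, a, m, 15, d, 1), (t, a, m, 15, t, 11), (t, n, a, 38, q, 6), (t, n, a, 38, v, 14), (t, n, a, 38, w, 2), (t, n, a, 38, z, 29), (v, a, z, 36, b, 31), (v, a, z, 36, d, 1), (v, a, z, 36, t, 11)}
Selection C ≠ d: {(s, a, x, 9, b, 31), (s, a, x, 9, d, 1), (s, a, x, 9, t, 11), (s, n, y, 25, q, 6), (s, n, y, 25, v, 14), (s, n, y, 25, w, 2), (s, n, y, 25, z, 29), (t, a, m, 15, b, 31), (t, a, m, 15, d, 1), (t, a, m, 15, t, 11), (t, n, a, 38, q, 6), (t, n, a, 38, v, 14), (t, n, a, 38, w, 2), (t, n, a, 38, z, 29), (v, a, z, 36, b, 31), (v, a, z, 36, d, 1), (v, a, z, 36, t, 11)}
Projecting to A, G (12 duplicate(s) eliminated): {(a, m), (a, x), (a, z), (n, a), (n, y)}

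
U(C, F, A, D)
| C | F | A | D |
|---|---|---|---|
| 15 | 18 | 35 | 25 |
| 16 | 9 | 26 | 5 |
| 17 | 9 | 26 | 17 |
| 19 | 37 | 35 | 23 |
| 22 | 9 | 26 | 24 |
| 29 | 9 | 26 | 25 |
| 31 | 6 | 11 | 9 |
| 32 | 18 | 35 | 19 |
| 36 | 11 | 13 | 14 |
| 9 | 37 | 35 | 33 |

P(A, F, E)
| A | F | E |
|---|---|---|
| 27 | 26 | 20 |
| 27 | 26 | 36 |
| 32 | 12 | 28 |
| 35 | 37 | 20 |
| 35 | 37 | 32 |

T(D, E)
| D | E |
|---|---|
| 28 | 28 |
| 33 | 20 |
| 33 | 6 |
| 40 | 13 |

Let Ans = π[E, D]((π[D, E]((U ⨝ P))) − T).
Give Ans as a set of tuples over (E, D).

Natural join on F, A: {(19, 37, 35, 23, 20), (19, 37, 35, 23, 32), (9, 37, 35, 33, 20), (9, 37, 35, 33, 32)}
π_{D, E} gives {(23, 20), (23, 32), (33, 20), (33, 32)}.
Set difference of the two operands is {(23, 20), (23, 32), (33, 32)}.
π_{E, D} gives {(20, 23), (32, 23), (32, 33)}.

{(20, 23), (32, 23), (32, 33)}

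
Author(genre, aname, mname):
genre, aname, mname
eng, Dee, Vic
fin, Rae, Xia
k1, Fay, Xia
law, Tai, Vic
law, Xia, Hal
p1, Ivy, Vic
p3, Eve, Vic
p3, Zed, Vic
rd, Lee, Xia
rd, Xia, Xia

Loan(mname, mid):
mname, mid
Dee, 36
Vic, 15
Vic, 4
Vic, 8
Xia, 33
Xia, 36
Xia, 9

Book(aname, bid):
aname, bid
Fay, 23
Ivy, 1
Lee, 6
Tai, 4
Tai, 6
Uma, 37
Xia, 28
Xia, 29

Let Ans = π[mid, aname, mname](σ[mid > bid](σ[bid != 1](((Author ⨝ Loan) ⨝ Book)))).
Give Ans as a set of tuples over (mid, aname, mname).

Natural join on mname: {(eng, Dee, Vic, 15), (eng, Dee, Vic, 4), (eng, Dee, Vic, 8), (fin, Rae, Xia, 33), (fin, Rae, Xia, 36), (fin, Rae, Xia, 9), (k1, Fay, Xia, 33), (k1, Fay, Xia, 36), (k1, Fay, Xia, 9), (law, Tai, Vic, 15), (law, Tai, Vic, 4), (law, Tai, Vic, 8), (p1, Ivy, Vic, 15), (p1, Ivy, Vic, 4), (p1, Ivy, Vic, 8), (p3, Eve, Vic, 15), (p3, Eve, Vic, 4), (p3, Eve, Vic, 8), (p3, Zed, Vic, 15), (p3, Zed, Vic, 4), (p3, Zed, Vic, 8), (rd, Lee, Xia, 33), (rd, Lee, Xia, 36), (rd, Lee, Xia, 9), (rd, Xia, Xia, 33), (rd, Xia, Xia, 36), (rd, Xia, Xia, 9)}
Natural join on aname: {(k1, Fay, Xia, 33, 23), (k1, Fay, Xia, 36, 23), (k1, Fay, Xia, 9, 23), (law, Tai, Vic, 15, 4), (law, Tai, Vic, 15, 6), (law, Tai, Vic, 4, 4), (law, Tai, Vic, 4, 6), (law, Tai, Vic, 8, 4), (law, Tai, Vic, 8, 6), (p1, Ivy, Vic, 15, 1), (p1, Ivy, Vic, 4, 1), (p1, Ivy, Vic, 8, 1), (rd, Lee, Xia, 33, 6), (rd, Lee, Xia, 36, 6), (rd, Lee, Xia, 9, 6), (rd, Xia, Xia, 33, 28), (rd, Xia, Xia, 33, 29), (rd, Xia, Xia, 36, 28), (rd, Xia, Xia, 36, 29), (rd, Xia, Xia, 9, 28), (rd, Xia, Xia, 9, 29)}
Apply σ_{bid != 1}; surviving tuples: {(k1, Fay, Xia, 33, 23), (k1, Fay, Xia, 36, 23), (k1, Fay, Xia, 9, 23), (law, Tai, Vic, 15, 4), (law, Tai, Vic, 15, 6), (law, Tai, Vic, 4, 4), (law, Tai, Vic, 4, 6), (law, Tai, Vic, 8, 4), (law, Tai, Vic, 8, 6), (rd, Lee, Xia, 33, 6), (rd, Lee, Xia, 36, 6), (rd, Lee, Xia, 9, 6), (rd, Xia, Xia, 33, 28), (rd, Xia, Xia, 33, 29), (rd, Xia, Xia, 36, 28), (rd, Xia, Xia, 36, 29), (rd, Xia, Xia, 9, 28), (rd, Xia, Xia, 9, 29)}
Apply σ_{mid > bid}; surviving tuples: {(k1, Fay, Xia, 33, 23), (k1, Fay, Xia, 36, 23), (law, Tai, Vic, 15, 4), (law, Tai, Vic, 15, 6), (law, Tai, Vic, 8, 4), (law, Tai, Vic, 8, 6), (rd, Lee, Xia, 33, 6), (rd, Lee, Xia, 36, 6), (rd, Lee, Xia, 9, 6), (rd, Xia, Xia, 33, 28), (rd, Xia, Xia, 33, 29), (rd, Xia, Xia, 36, 28), (rd, Xia, Xia, 36, 29)}
π[mid, aname, mname]: project onto (mid, aname, mname) (4 duplicate(s) eliminated) → {(15, Tai, Vic), (33, Fay, Xia), (33, Lee, Xia), (33, Xia, Xia), (36, Fay, Xia), (36, Lee, Xia), (36, Xia, Xia), (8, Tai, Vic), (9, Lee, Xia)}

{(15, Tai, Vic), (33, Fay, Xia), (33, Lee, Xia), (33, Xia, Xia), (36, Fay, Xia), (36, Lee, Xia), (36, Xia, Xia), (8, Tai, Vic), (9, Lee, Xia)}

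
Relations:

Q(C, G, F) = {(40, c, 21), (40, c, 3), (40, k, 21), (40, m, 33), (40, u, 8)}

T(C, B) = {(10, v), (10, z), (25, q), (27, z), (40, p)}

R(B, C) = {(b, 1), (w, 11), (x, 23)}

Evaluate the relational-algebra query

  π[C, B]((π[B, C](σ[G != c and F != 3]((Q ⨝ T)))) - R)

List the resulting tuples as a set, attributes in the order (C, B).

{(40, p)}

Q ⋈ T (natural join on C): {(40, c, 21, p), (40, c, 3, p), (40, k, 21, p), (40, m, 33, p), (40, u, 8, p)}
Selection G != c and F != 3: {(40, k, 21, p), (40, m, 33, p), (40, u, 8, p)}
π[B, C]: project onto (B, C) (2 duplicate(s) eliminated) → {(p, 40)}
Difference: {(p, 40)} with {(b, 1), (w, 11), (x, 23)} → {(p, 40)}
π[C, B]: project onto (C, B) → {(40, p)}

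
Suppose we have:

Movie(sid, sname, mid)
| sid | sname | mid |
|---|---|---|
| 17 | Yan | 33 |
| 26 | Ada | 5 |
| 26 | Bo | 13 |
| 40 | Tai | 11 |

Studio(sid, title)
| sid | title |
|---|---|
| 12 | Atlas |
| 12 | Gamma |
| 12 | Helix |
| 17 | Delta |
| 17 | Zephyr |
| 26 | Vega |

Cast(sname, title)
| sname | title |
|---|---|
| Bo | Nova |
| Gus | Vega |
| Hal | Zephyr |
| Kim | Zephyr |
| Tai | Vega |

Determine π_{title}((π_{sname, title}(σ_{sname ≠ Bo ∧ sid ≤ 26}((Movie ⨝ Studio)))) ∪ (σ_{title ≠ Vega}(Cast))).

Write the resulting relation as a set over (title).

Movie ⋈ Studio (natural join on sid): {(17, Yan, 33, Delta), (17, Yan, 33, Zephyr), (26, Ada, 5, Vega), (26, Bo, 13, Vega)}
σ[sname ≠ Bo ∧ sid ≤ 26]: keep tuples satisfying sname ≠ Bo ∧ sid ≤ 26 → {(17, Yan, 33, Delta), (17, Yan, 33, Zephyr), (26, Ada, 5, Vega)}
π[sname, title]: project onto (sname, title) → {(Ada, Vega), (Yan, Delta), (Yan, Zephyr)}
σ[title ≠ Vega]: keep tuples satisfying title ≠ Vega → {(Bo, Nova), (Hal, Zephyr), (Kim, Zephyr)}
Union: {(Ada, Vega), (Yan, Delta), (Yan, Zephyr)} with {(Bo, Nova), (Hal, Zephyr), (Kim, Zephyr)} → {(Ada, Vega), (Bo, Nova), (Hal, Zephyr), (Kim, Zephyr), (Yan, Delta), (Yan, Zephyr)}
π[title]: project onto (title) (2 duplicate(s) eliminated) → {Delta, Nova, Vega, Zephyr}

{Delta, Nova, Vega, Zephyr}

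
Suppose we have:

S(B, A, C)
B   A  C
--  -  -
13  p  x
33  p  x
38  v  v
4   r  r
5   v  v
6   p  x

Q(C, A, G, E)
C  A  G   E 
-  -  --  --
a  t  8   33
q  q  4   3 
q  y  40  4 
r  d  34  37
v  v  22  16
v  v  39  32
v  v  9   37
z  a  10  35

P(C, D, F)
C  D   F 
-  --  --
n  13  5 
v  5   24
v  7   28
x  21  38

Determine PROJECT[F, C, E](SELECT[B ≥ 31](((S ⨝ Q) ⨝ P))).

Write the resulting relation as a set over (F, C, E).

S ⋈ Q (natural join on A, C): {(38, v, v, 22, 16), (38, v, v, 39, 32), (38, v, v, 9, 37), (5, v, v, 22, 16), (5, v, v, 39, 32), (5, v, v, 9, 37)}
(S ⨝ Q) ⋈ P (natural join on C): {(38, v, v, 22, 16, 5, 24), (38, v, v, 22, 16, 7, 28), (38, v, v, 39, 32, 5, 24), (38, v, v, 39, 32, 7, 28), (38, v, v, 9, 37, 5, 24), (38, v, v, 9, 37, 7, 28), (5, v, v, 22, 16, 5, 24), (5, v, v, 22, 16, 7, 28), (5, v, v, 39, 32, 5, 24), (5, v, v, 39, 32, 7, 28), (5, v, v, 9, 37, 5, 24), (5, v, v, 9, 37, 7, 28)}
Filtering on B ≥ 31 leaves {(38, v, v, 22, 16, 5, 24), (38, v, v, 22, 16, 7, 28), (38, v, v, 39, 32, 5, 24), (38, v, v, 39, 32, 7, 28), (38, v, v, 9, 37, 5, 24), (38, v, v, 9, 37, 7, 28)}.
π_{F, C, E} gives {(24, v, 16), (24, v, 32), (24, v, 37), (28, v, 16), (28, v, 32), (28, v, 37)}.

{(24, v, 16), (24, v, 32), (24, v, 37), (28, v, 16), (28, v, 32), (28, v, 37)}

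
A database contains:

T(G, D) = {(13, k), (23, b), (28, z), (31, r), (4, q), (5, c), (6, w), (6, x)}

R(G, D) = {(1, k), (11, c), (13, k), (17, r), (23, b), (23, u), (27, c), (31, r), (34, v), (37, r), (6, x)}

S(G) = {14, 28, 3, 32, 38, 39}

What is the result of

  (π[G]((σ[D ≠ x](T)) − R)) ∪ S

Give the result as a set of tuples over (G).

{14, 28, 3, 32, 38, 39, 4, 5, 6}

Apply σ_{D ≠ x}; surviving tuples: {(13, k), (23, b), (28, z), (31, r), (4, q), (5, c), (6, w)}
Difference: {(13, k), (23, b), (28, z), (31, r), (4, q), (5, c), (6, w)} with {(1, k), (11, c), (13, k), (17, r), (23, b), (23, u), (27, c), (31, r), (34, v), (37, r), (6, x)} → {(28, z), (4, q), (5, c), (6, w)}
Projecting to G: {28, 4, 5, 6}
Union: {28, 4, 5, 6} with {14, 28, 3, 32, 38, 39} → {14, 28, 3, 32, 38, 39, 4, 5, 6}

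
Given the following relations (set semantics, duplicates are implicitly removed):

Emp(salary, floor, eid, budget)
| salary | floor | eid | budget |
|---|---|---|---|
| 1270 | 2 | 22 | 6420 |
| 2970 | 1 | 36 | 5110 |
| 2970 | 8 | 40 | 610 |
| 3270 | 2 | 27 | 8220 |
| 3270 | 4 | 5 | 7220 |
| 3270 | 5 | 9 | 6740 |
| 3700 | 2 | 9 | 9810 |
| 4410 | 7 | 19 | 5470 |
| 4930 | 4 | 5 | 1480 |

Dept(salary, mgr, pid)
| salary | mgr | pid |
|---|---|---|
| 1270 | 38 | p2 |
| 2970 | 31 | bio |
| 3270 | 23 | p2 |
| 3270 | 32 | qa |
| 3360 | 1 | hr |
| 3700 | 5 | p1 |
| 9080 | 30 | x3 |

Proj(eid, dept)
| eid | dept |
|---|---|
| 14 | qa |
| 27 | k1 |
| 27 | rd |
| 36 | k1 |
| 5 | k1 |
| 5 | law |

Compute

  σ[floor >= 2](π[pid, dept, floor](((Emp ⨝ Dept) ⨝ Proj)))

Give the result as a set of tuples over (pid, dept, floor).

{(p2, k1, 2), (p2, k1, 4), (p2, law, 4), (p2, rd, 2), (qa, k1, 2), (qa, k1, 4), (qa, law, 4), (qa, rd, 2)}

Natural join on salary: {(1270, 2, 22, 6420, 38, p2), (2970, 1, 36, 5110, 31, bio), (2970, 8, 40, 610, 31, bio), (3270, 2, 27, 8220, 23, p2), (3270, 2, 27, 8220, 32, qa), (3270, 4, 5, 7220, 23, p2), (3270, 4, 5, 7220, 32, qa), (3270, 5, 9, 6740, 23, p2), (3270, 5, 9, 6740, 32, qa), (3700, 2, 9, 9810, 5, p1)}
Natural join on eid: {(2970, 1, 36, 5110, 31, bio, k1), (3270, 2, 27, 8220, 23, p2, k1), (3270, 2, 27, 8220, 23, p2, rd), (3270, 2, 27, 8220, 32, qa, k1), (3270, 2, 27, 8220, 32, qa, rd), (3270, 4, 5, 7220, 23, p2, k1), (3270, 4, 5, 7220, 23, p2, law), (3270, 4, 5, 7220, 32, qa, k1), (3270, 4, 5, 7220, 32, qa, law)}
Projecting to pid, dept, floor: {(bio, k1, 1), (p2, k1, 2), (p2, k1, 4), (p2, law, 4), (p2, rd, 2), (qa, k1, 2), (qa, k1, 4), (qa, law, 4), (qa, rd, 2)}
σ[floor >= 2]: keep tuples satisfying floor >= 2 → {(p2, k1, 2), (p2, k1, 4), (p2, law, 4), (p2, rd, 2), (qa, k1, 2), (qa, k1, 4), (qa, law, 4), (qa, rd, 2)}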